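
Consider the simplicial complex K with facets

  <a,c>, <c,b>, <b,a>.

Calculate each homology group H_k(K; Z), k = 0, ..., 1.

Take the total order a < b < c on the vertex set. Then K (dimension 1) consists of the simplices:

  0-simplices (3): a, b, c
  1-simplices (3): ab, ac, bc

giving chain groups C_0 ≅ Z^3, C_1 ≅ Z^3.

The boundary map ∂_1: C_1 → C_0 is given by ∂[p,q] = [q] − [p].
This gives a 3×3 integer matrix of rank 2; reducing to Smith normal form yields diagonal entries (1,1).

From H_k ≅ ker(∂_k) / im(∂_{k+1}) we obtain:

  H_0: rank C_0 − rank ∂_1 = 3 − 2 = 1, and the invariant factors of ∂_1 are all 1, so H_0 ≅ Z.
  H_1: rank ker ∂_1 − rank ∂_2 = (3 − 2) − 0 = 1, and there is no ∂_2, so H_1 ≅ Z.

As a check, the Euler characteristic is 3 − 3 = 0, which agrees with 1 − 1 = 0.

H_0 ≅ Z,  H_1 ≅ Z.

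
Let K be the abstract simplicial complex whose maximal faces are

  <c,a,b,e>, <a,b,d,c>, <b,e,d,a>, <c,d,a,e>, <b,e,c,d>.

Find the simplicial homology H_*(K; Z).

Fix the vertex order a < b < c < d < e and write every simplex with vertices in increasing order. Then dim K = 3 and the simplices of K are:

  0-simplices (5): a, b, c, d, e
  1-simplices (10): ab, ac, ad, ae, bc, bd, be, cd, ce, de
  2-simplices (10): abc, abd, abe, acd, ace, ade, bcd, bce, bde, cde
  3-simplices (5): abcd, abce, abde, acde, bcde

giving chain groups C_0 ≅ Z^5, C_1 ≅ Z^10, C_2 ≅ Z^10, C_3 ≅ Z^5.

Boundary ∂_1: C_1 → C_0 is given by ∂[p,q] = [q] − [p]. For instance
  ∂be = e − b.
As a 5×10 matrix over Z this has rank 4, with invariant factors (1,1,1,1).

Boundary ∂_2: C_2 → C_1 acts by ∂[p,q,r] = [q,r] − [p,r] + [p,q]. For instance
  ∂bcd = cd − bd + bc,
  ∂ade = de − ae + ad.
As a 10×10 matrix over Z this has rank 6, with invariant factors (1,1,1,1,1,1).

The boundary map ∂_3: C_3 → C_2 sends each 3-simplex σ to the alternating sum Σ_i (−1)^i (σ with its i-th vertex removed). For instance
  ∂abce = bce − ace + abe − abc,
  ∂abde = bde − ade + abe − abd.
This gives a 10×5 integer matrix of rank 4; reducing to Smith normal form yields diagonal entries (1,1,1,1).

From H_k ≅ ker(∂_k) / im(∂_{k+1}) we obtain:

  H_0: rank C_0 − rank ∂_1 = 5 − 4 = 1, and the invariant factors of ∂_1 are all 1, so H_0 ≅ Z.
  H_1: rank ker ∂_1 − rank ∂_2 = (10 − 4) − 6 = 0, and the invariant factors of ∂_2 are all 1, so H_1 ≅ 0.
  H_2: rank ker ∂_2 − rank ∂_3 = (10 − 6) − 4 = 0, and the invariant factors of ∂_3 are all 1, so H_2 ≅ 0.
  H_3: rank ker ∂_3 − rank ∂_4 = (5 − 4) − 0 = 1, and there is no ∂_4, so H_3 ≅ Z.

H_0 ≅ Z,  H_1 = 0,  H_2 = 0,  H_3 ≅ Z.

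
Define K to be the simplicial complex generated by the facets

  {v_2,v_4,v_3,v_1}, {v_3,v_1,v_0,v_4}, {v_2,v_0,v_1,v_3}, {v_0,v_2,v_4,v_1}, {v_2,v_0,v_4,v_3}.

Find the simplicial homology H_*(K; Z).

K has 5 vertices, 10 edges, 10 triangles, 5 3-simplices.
rank ∂_0 = 0, rank ∂_1 = 4 ⇒ b_0 = 5 − 0 − 4 = 1; all invariant factors of ∂_1 are 1 so no torsion. So H_0 = Z.
rank ∂_1 = 4, rank ∂_2 = 6 ⇒ b_1 = 10 − 4 − 6 = 0; all invariant factors of ∂_2 are 1 so no torsion. So H_1 = 0.
rank ∂_2 = 6, rank ∂_3 = 4 ⇒ b_2 = 10 − 6 − 4 = 0; all invariant factors of ∂_3 are 1 so no torsion. So H_2 = 0.
rank ∂_3 = 4, rank ∂_4 = 0 ⇒ b_3 = 5 − 4 − 0 = 1. So H_3 = Z.

H_0 ≅ Z,  H_1 = 0,  H_2 = 0,  H_3 ≅ Z.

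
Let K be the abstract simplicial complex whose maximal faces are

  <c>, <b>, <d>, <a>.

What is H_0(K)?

H_0 = Z^4.

We work with the vertex ordering a < b < c < d. The simplices of K, each written with vertices in increasing order, are:

  0-simplices (4): a, b, c, d

Hence C_0 ≅ Z^4.

Computing H_k = (kernel of ∂_k) / (image of ∂_{k+1}):

  H_0: rank C_0 − rank ∂_1 = 4 − 0 = 4, and there is no ∂_1, so H_0 ≅ Z^4.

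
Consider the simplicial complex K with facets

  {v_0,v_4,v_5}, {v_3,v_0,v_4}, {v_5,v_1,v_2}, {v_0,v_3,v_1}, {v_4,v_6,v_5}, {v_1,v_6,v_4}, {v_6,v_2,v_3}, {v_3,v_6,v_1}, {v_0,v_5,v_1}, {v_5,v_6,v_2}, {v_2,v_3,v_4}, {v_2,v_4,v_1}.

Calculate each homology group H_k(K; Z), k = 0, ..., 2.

K has 7 vertices, 18 edges, 12 triangles.
rank ∂_0 = 0, rank ∂_1 = 6 ⇒ b_0 = 7 − 0 − 6 = 1; all invariant factors of ∂_1 are 1 so no torsion. So H_0 = Z.
rank ∂_1 = 6, rank ∂_2 = 12 ⇒ b_1 = 18 − 6 − 12 = 0; ∂_2 has invariant factor(s) [2] giving torsion. So H_1 = Z/2.
rank ∂_2 = 12, rank ∂_3 = 0 ⇒ b_2 = 12 − 12 − 0 = 0. So H_2 = 0.

H_0 ≅ Z,  H_1 ≅ Z/2,  H_2 = 0.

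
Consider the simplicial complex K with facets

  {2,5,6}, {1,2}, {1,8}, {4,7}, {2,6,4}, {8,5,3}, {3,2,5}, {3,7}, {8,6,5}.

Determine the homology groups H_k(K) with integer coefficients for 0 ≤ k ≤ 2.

K has 8 vertices, 14 edges, 5 triangles.
rank ∂_0 = 0, rank ∂_1 = 7 ⇒ b_0 = 8 − 0 − 7 = 1; all invariant factors of ∂_1 are 1 so no torsion. So H_0 = Z.
rank ∂_1 = 7, rank ∂_2 = 5 ⇒ b_1 = 14 − 7 − 5 = 2; all invariant factors of ∂_2 are 1 so no torsion. So H_1 = Z^2.
rank ∂_2 = 5, rank ∂_3 = 0 ⇒ b_2 = 5 − 5 − 0 = 0. So H_2 = 0.

H_0 = Z,  H_1 = Z^2,  H_2 = 0.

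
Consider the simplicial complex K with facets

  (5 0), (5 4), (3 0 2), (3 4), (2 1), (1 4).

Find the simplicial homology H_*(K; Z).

H_0 = Z,  H_1 = Z^2,  H_2 = 0.

Order the vertices as 0 < 1 < 2 < 3 < 4 < 5. Listing each simplex with vertices in this order, K has dimension 2 with simplices:

  0-simplices (6): [0], [1], [2], [3], [4], [5]
  1-simplices (8): [0,2], [0,3], [0,5], [1,2], [1,4], [2,3], [3,4], [4,5]
  2-simplices (1): [0,2,3]

giving chain groups C_0 ≅ Z^6, C_1 ≅ Z^8, C_2 ≅ Z^1.

Boundary ∂_1: C_1 → C_0 sends each edge [p,q] (with p < q) to q − p. For instance
  ∂[0,3] = [3] − [0].
The 6×8 boundary matrix has rank 5 and Smith normal form diag(1,1,1,1,1).

The boundary map ∂_2: C_2 → C_1 maps a triangle to the signed sum of its edges. For instance
  ∂[0,2,3] = [2,3] − [0,3] + [0,2].
This gives a 8×1 integer matrix of rank 1; reducing to Smith normal form yields diagonal entries (1).

Computing H_k = (kernel of ∂_k) / (image of ∂_{k+1}):

  H_0: rank C_0 − rank ∂_1 = 6 − 5 = 1, and the invariant factors of ∂_1 are all 1, so H_0 ≅ Z.
  H_1: rank ker ∂_1 − rank ∂_2 = (8 − 5) − 1 = 2, and the invariant factors of ∂_2 are all 1, so H_1 ≅ Z^2.
  H_2: rank ker ∂_2 − rank ∂_3 = (1 − 1) − 0 = 0, and there is no ∂_3, so H_2 ≅ 0.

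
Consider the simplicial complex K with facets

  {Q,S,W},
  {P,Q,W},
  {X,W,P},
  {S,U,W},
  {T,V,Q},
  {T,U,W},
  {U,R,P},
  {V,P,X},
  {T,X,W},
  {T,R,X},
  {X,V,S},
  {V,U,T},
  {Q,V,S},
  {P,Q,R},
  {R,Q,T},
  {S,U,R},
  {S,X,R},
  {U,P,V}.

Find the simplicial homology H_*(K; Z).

Fix the vertex order P < Q < R < S < T < U < V < W < X and write every simplex with vertices in increasing order. Then dim K = 2 and the simplices of K are:

  0-simplices (9): P, Q, R, S, T, U, V, W, X
  1-simplices (27): PQ, PR, PU, PV, PW, PX, QR, QS, QT, QV, QW, RS, RT, RU, RX, SU, SV, SW, SX, TU, TV, TW, TX, UV, UW, VX, WX
  2-simplices (18): PQR, PQW, PRU, PUV, PVX, PWX, QRT, QSV, QSW, QTV, RSU, RSX, RTX, SUW, SVX, TUV, TUW, TWX

giving chain groups C_0 ≅ Z^9, C_1 ≅ Z^27, C_2 ≅ Z^18.

The boundary map ∂_1: C_1 → C_0 sends each edge [p,q] (with p < q) to q − p.
This gives a 9×27 integer matrix of rank 8; reducing to Smith normal form yields diagonal entries (1,1,1,1,1,1,1,1).

∂_2: C_2 → C_1 sends each 2-simplex [p,q,r] to [q,r] − [p,r] + [p,q]. For instance
  ∂PUV = UV − PV + PU,
  ∂QSW = SW − QW + QS.
As a 27×18 matrix over Z this has rank 17, with invariant factors (1,1,1,1,1,1,1,1,1,1,1,1,1,1,1,1,1).

From H_k ≅ ker(∂_k) / im(∂_{k+1}) we obtain:

  H_0: rank C_0 − rank ∂_1 = 9 − 8 = 1, and the invariant factors of ∂_1 are all 1, so H_0 ≅ Z.
  H_1: rank ker ∂_1 − rank ∂_2 = (27 − 8) − 17 = 2, and the invariant factors of ∂_2 are all 1, so H_1 ≅ Z^2.
  H_2: rank ker ∂_2 − rank ∂_3 = (18 − 17) − 0 = 1, and there is no ∂_3, so H_2 ≅ Z.

H_0 = Z,  H_1 = Z^2,  H_2 = Z.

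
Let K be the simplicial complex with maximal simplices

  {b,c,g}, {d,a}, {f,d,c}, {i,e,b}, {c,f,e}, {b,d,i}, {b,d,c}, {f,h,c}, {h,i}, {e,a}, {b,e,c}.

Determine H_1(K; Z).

We work with the vertex ordering a < b < c < d < e < f < g < h < i. The simplices of K, each written with vertices in increasing order, are:

  0-simplices (9): a, b, c, d, e, f, g, h, i
  1-simplices (18): ad, ae, bc, bd, be, bg, bi, cd, ce, cf, cg, ch, df, di, ef, ei, fh, hi
  2-simplices (8): bcd, bce, bcg, bdi, bei, cdf, cef, cfh

so the chain groups are C_0 ≅ Z^9, C_1 ≅ Z^18, C_2 ≅ Z^8.

∂_1: C_1 → C_0 maps an edge to its endpoints' difference, ∂[p,q] = q − p. For instance
  ∂cg = g − c.
As a 9×18 matrix over Z this has rank 8, with invariant factors (1,1,1,1,1,1,1,1).

∂_2: C_2 → C_1 acts by ∂[p,q,r] = [q,r] − [p,r] + [p,q]. For instance
  ∂bcg = cg − bg + bc,
  ∂bei = ei − bi + be.
The resulting 18×8 matrix has rank 8, and its Smith normal form has invariant factors (1,1,1,1,1,1,1,1).

Computing H_k = (kernel of ∂_k) / (image of ∂_{k+1}):

  H_1: rank ker ∂_1 − rank ∂_2 = (18 − 8) − 8 = 2, and the invariant factors of ∂_2 are all 1, so H_1 = Z^2.

H_1 = Z^2.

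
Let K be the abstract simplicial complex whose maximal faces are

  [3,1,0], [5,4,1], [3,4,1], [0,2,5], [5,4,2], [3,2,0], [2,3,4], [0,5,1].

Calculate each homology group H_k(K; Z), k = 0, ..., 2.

H_0 = Z,  H_1 = 0,  H_2 = Z.

We work with the vertex ordering 0 < 1 < 2 < 3 < 4 < 5. The simplices of K, each written with vertices in increasing order, are:

  0-simplices (6): [0], [1], [2], [3], [4], [5]
  1-simplices (12): [0,1], [0,2], [0,3], [0,5], [1,3], [1,4], [1,5], [2,3], [2,4], [2,5], [3,4], [4,5]
  2-simplices (8): [0,1,3], [0,1,5], [0,2,3], [0,2,5], [1,3,4], [1,4,5], [2,3,4], [2,4,5]

giving chain groups C_0 ≅ Z^6, C_1 ≅ Z^12, C_2 ≅ Z^8.

The boundary map ∂_1: C_1 → C_0 is given by ∂[p,q] = [q] − [p]. For instance
  ∂[1,4] = [4] − [1].
As a 6×12 matrix over Z this has rank 5, with invariant factors (1,1,1,1,1).

Boundary ∂_2: C_2 → C_1 maps a triangle to the signed sum of its edges. For instance
  ∂[0,2,3] = [2,3] − [0,3] + [0,2],
  ∂[1,4,5] = [4,5] − [1,5] + [1,4].
The resulting 12×8 matrix has rank 7, and its Smith normal form has invariant factors (1,1,1,1,1,1,1).

Now H_k = ker ∂_k / im ∂_{k+1}, so:

  H_0: rank C_0 − rank ∂_1 = 6 − 5 = 1, and the invariant factors of ∂_1 are all 1, so H_0 ≅ Z.
  H_1: rank ker ∂_1 − rank ∂_2 = (12 − 5) − 7 = 0, and the invariant factors of ∂_2 are all 1, so H_1 ≅ 0.
  H_2: rank ker ∂_2 − rank ∂_3 = (8 − 7) − 0 = 1, and there is no ∂_3, so H_2 ≅ Z.

(K is a triangulation of the 2-sphere S^2.)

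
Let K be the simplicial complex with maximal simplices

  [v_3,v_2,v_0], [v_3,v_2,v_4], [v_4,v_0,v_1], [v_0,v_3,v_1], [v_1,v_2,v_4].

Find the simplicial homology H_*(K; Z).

Fix the vertex order v_0 < v_1 < v_2 < v_3 < v_4 and write every simplex with vertices in increasing order. Then dim K = 2 and the simplices of K are:

  0-simplices (5): [v_0], [v_1], [v_2], [v_3], [v_4]
  1-simplices (10): [v_0,v_1], [v_0,v_2], [v_0,v_3], [v_0,v_4], [v_1,v_2], [v_1,v_3], [v_1,v_4], [v_2,v_3], [v_2,v_4], [v_3,v_4]
  2-simplices (5): [v_0,v_1,v_3], [v_0,v_1,v_4], [v_0,v_2,v_3], [v_1,v_2,v_4], [v_2,v_3,v_4]

giving chain groups C_0 ≅ Z^5, C_1 ≅ Z^10, C_2 ≅ Z^5.

∂_1: C_1 → C_0 maps an edge to its endpoints' difference, ∂[p,q] = q − p. For instance
  ∂[v_1,v_4] = [v_4] − [v_1].
This gives a 5×10 integer matrix of rank 4; reducing to Smith normal form yields diagonal entries (1,1,1,1).

The boundary map ∂_2: C_2 → C_1 sends each 2-simplex [p,q,r] to [q,r] − [p,r] + [p,q]. For instance
  ∂[v_1,v_2,v_4] = [v_2,v_4] − [v_1,v_4] + [v_1,v_2],
  ∂[v_0,v_2,v_3] = [v_2,v_3] − [v_0,v_3] + [v_0,v_2].
This gives a 10×5 integer matrix of rank 5; reducing to Smith normal form yields diagonal entries (1,1,1,1,1).

Computing H_k = (kernel of ∂_k) / (image of ∂_{k+1}):

  H_0: rank C_0 − rank ∂_1 = 5 − 4 = 1, and the invariant factors of ∂_1 are all 1, so H_0 ≅ Z.
  H_1: rank ker ∂_1 − rank ∂_2 = (10 − 4) − 5 = 1, and the invariant factors of ∂_2 are all 1, so H_1 ≅ Z.
  H_2: rank ker ∂_2 − rank ∂_3 = (5 − 5) − 0 = 0, and there is no ∂_3, so H_2 ≅ 0.

H_0 = Z,  H_1 = Z,  H_2 = 0.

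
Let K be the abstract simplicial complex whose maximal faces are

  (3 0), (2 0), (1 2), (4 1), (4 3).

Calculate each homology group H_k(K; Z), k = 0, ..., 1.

H_0 ≅ Z,  H_1 ≅ Z.

Take the total order 0 < 1 < 2 < 3 < 4 on the vertex set. Then K (dimension 1) consists of the simplices:

  0-simplices (5): [0], [1], [2], [3], [4]
  1-simplices (5): [0,2], [0,3], [1,2], [1,4], [3,4]

giving chain groups C_0 ≅ Z^5, C_1 ≅ Z^5.

∂_1: C_1 → C_0 sends each edge [p,q] (with p < q) to q − p. For instance
  ∂[0,3] = [3] − [0].
The 5×5 boundary matrix has rank 4 and Smith normal form diag(1,1,1,1).

Now H_k = ker ∂_k / im ∂_{k+1}, so:

  H_0: rank C_0 − rank ∂_1 = 5 − 4 = 1, and the invariant factors of ∂_1 are all 1, so H_0 ≅ Z.
  H_1: rank ker ∂_1 − rank ∂_2 = (5 − 4) − 0 = 1, and there is no ∂_2, so H_1 ≅ Z.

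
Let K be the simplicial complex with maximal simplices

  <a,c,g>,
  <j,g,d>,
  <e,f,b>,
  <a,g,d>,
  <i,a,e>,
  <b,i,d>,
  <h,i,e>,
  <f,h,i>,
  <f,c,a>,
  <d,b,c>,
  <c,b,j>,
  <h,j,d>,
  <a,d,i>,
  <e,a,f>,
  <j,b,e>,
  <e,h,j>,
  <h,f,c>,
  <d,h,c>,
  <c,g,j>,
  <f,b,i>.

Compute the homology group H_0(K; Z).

H_0 = Z.

Fix the vertex order a < b < c < d < e < f < g < h < i < j and write every simplex with vertices in increasing order. Then dim K = 2 and the simplices of K are:

  0-simplices (10): a, b, c, d, e, f, g, h, i, j
  1-simplices (30): ac, ad, ae, af, ag, ai, bc, bd, be, bf, bi, bj, cd, cf, cg, ch, cj, dg, dh, di, dj, ef, eh, ei, ej, fh, fi, gj, hi, hj
  2-simplices (20): acf, acg, adg, adi, aef, aei, bcd, bcj, bdi, bef, bej, bfi, cdh, cfh, cgj, dgj, dhj, ehi, ehj, fhi

giving chain groups C_0 ≅ Z^10, C_1 ≅ Z^30, C_2 ≅ Z^20.

∂_1: C_1 → C_0 maps an edge to its endpoints' difference, ∂[p,q] = q − p. For instance
  ∂ch = h − c.
The 10×30 boundary matrix has rank 9 and Smith normal form diag(1,1,1,1,1,1,1,1,1).

Boundary ∂_2: C_2 → C_1 maps a triangle to the signed sum of its edges. For instance
  ∂fhi = hi − fi + fh,
  ∂ehj = hj − ej + eh.
The resulting 30×20 matrix has rank 20, and its Smith normal form has invariant factors (1,1,1,1,1,1,1,1,1,1,1,1,1,1,1,1,1,1,1,2).

Computing H_k = (kernel of ∂_k) / (image of ∂_{k+1}):

  H_0: rank C_0 − rank ∂_1 = 10 − 9 = 1, and the invariant factors of ∂_1 are all 1, so H_0 ≅ Z.

(K is a triangulation of the Klein bottle.)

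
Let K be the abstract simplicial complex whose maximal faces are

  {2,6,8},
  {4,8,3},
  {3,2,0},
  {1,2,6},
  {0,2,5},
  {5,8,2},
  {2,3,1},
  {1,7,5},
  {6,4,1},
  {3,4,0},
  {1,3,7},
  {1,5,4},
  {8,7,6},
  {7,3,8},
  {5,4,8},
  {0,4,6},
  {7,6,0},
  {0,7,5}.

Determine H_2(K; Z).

Take the total order 0 < 1 < 2 < 3 < 4 < 5 < 6 < 7 < 8 on the vertex set. Then K (dimension 2) consists of the simplices:

  0-simplices (9): [0], [1], [2], [3], [4], [5], [6], [7], [8]
  1-simplices (27): (27 of them)
  2-simplices (18): [0,2,3], [0,2,5], [0,3,4], [0,4,6], [0,5,7], [0,6,7], [1,2,3], [1,2,6], [1,3,7], [1,4,5], [1,4,6], [1,5,7], [2,5,8], [2,6,8], [3,4,8], [3,7,8], [4,5,8], [6,7,8]

giving chain groups C_0 ≅ Z^9, C_1 ≅ Z^27, C_2 ≅ Z^18.

The boundary map ∂_1: C_1 → C_0 sends each edge [p,q] (with p < q) to q − p. For instance
  ∂[0,6] = [6] − [0].
This gives a 9×27 integer matrix of rank 8; reducing to Smith normal form yields diagonal entries (1,1,1,1,1,1,1,1).

Boundary ∂_2: C_2 → C_1 sends each 2-simplex [p,q,r] to [q,r] − [p,r] + [p,q]. For instance
  ∂[1,2,6] = [2,6] − [1,6] + [1,2],
  ∂[1,5,7] = [5,7] − [1,7] + [1,5].
This gives a 27×18 integer matrix of rank 17; reducing to Smith normal form yields diagonal entries (1,1,1,1,1,1,1,1,1,1,1,1,1,1,1,1,1).

From H_k ≅ ker(∂_k) / im(∂_{k+1}) we obtain:

  H_2: rank ker ∂_2 − rank ∂_3 = (18 − 17) − 0 = 1, and there is no ∂_3, so H_2 ≅ Z.

H_2 = Z.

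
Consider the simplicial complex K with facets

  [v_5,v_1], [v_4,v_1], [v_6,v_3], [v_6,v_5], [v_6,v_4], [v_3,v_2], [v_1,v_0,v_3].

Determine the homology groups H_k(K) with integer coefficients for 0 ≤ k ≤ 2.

Order the vertices as v_0 < v_1 < v_2 < v_3 < v_4 < v_5 < v_6. Listing each simplex with vertices in this order, K has dimension 2 with simplices:

  0-simplices (7): [v_0], [v_1], [v_2], [v_3], [v_4], [v_5], [v_6]
  1-simplices (9): [v_0,v_1], [v_0,v_3], [v_1,v_3], [v_1,v_4], [v_1,v_5], [v_2,v_3], [v_3,v_6], [v_4,v_6], [v_5,v_6]
  2-simplices (1): [v_0,v_1,v_3]

so the chain groups are C_0 ≅ Z^7, C_1 ≅ Z^9, C_2 ≅ Z^1.

The boundary map ∂_1: C_1 → C_0 sends each edge [p,q] (with p < q) to q − p.
As a 7×9 matrix over Z this has rank 6, with invariant factors (1,1,1,1,1,1).

The boundary map ∂_2: C_2 → C_1 maps a triangle to the signed sum of its edges. For instance
  ∂[v_0,v_1,v_3] = [v_1,v_3] − [v_0,v_3] + [v_0,v_1].
The 9×1 boundary matrix has rank 1 and Smith normal form diag(1).

Computing H_k = (kernel of ∂_k) / (image of ∂_{k+1}):

  H_0: rank C_0 − rank ∂_1 = 7 − 6 = 1, and the invariant factors of ∂_1 are all 1, so H_0 ≅ Z.
  H_1: rank ker ∂_1 − rank ∂_2 = (9 − 6) − 1 = 2, and the invariant factors of ∂_2 are all 1, so H_1 ≅ Z^2.
  H_2: rank ker ∂_2 − rank ∂_3 = (1 − 1) − 0 = 0, and there is no ∂_3, so H_2 ≅ 0.

H_0 = Z,  H_1 = Z^2,  H_2 = 0.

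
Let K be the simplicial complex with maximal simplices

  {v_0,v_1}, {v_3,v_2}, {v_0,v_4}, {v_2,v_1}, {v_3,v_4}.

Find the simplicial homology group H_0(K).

Fix the vertex order v_0 < v_1 < v_2 < v_3 < v_4 and write every simplex with vertices in increasing order. Then dim K = 1 and the simplices of K are:

  0-simplices (5): [v_0], [v_1], [v_2], [v_3], [v_4]
  1-simplices (5): [v_0,v_1], [v_0,v_4], [v_1,v_2], [v_2,v_3], [v_3,v_4]

Hence C_0 ≅ Z^5, C_1 ≅ Z^5.

Boundary ∂_1: C_1 → C_0 maps an edge to its endpoints' difference, ∂[p,q] = q − p. For instance
  ∂[v_2,v_3] = [v_3] − [v_2].
As a 5×5 matrix over Z this has rank 4, with invariant factors (1,1,1,1).

Computing H_k = (kernel of ∂_k) / (image of ∂_{k+1}):

  H_0: rank C_0 − rank ∂_1 = 5 − 4 = 1, and the invariant factors of ∂_1 are all 1, so H_0 = Z.

H_0 ≅ Z.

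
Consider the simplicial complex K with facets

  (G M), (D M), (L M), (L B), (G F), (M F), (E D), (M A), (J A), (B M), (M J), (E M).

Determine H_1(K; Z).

H_1 = Z^4.

Fix the vertex order A < B < D < E < F < G < J < L < M and write every simplex with vertices in increasing order. Then dim K = 1 and the simplices of K are:

  0-simplices (9): A, B, D, E, F, G, J, L, M
  1-simplices (12): AJ, AM, BL, BM, DE, DM, EM, FG, FM, GM, JM, LM

Hence C_0 ≅ Z^9, C_1 ≅ Z^12.

∂_1: C_1 → C_0 maps an edge to its endpoints' difference, ∂[p,q] = q − p. For instance
  ∂FM = M − F.
This gives a 9×12 integer matrix of rank 8; reducing to Smith normal form yields diagonal entries (1,1,1,1,1,1,1,1).

Now H_k = ker ∂_k / im ∂_{k+1}, so:

  H_1: rank ker ∂_1 − rank ∂_2 = (12 − 8) − 0 = 4, and there is no ∂_2, so H_1 = Z^4.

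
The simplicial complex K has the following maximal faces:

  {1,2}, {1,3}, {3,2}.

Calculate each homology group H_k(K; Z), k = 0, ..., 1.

K has 3 vertices, 3 edges.
rank ∂_0 = 0, rank ∂_1 = 2 ⇒ b_0 = 3 − 0 − 2 = 1; all invariant factors of ∂_1 are 1 so no torsion. So H_0 ≅ Z.
rank ∂_1 = 2, rank ∂_2 = 0 ⇒ b_1 = 3 − 2 − 0 = 1. So H_1 ≅ Z.

H_0 = Z,  H_1 = Z.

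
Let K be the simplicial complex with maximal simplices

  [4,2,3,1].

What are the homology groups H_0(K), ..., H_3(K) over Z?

Fix the vertex order 1 < 2 < 3 < 4 and write every simplex with vertices in increasing order. Then dim K = 3 and the simplices of K are:

  0-simplices (4): [1], [2], [3], [4]
  1-simplices (6): [1,2], [1,3], [1,4], [2,3], [2,4], [3,4]
  2-simplices (4): [1,2,3], [1,2,4], [1,3,4], [2,3,4]
  3-simplices (1): [1,2,3,4]

giving chain groups C_0 ≅ Z^4, C_1 ≅ Z^6, C_2 ≅ Z^4, C_3 ≅ Z^1.

The boundary map ∂_1: C_1 → C_0 sends each edge [p,q] (with p < q) to q − p.
As a 4×6 matrix over Z this has rank 3, with invariant factors (1,1,1).

∂_2: C_2 → C_1 maps a triangle to the signed sum of its edges. For instance
  ∂[2,3,4] = [3,4] − [2,4] + [2,3],
  ∂[1,3,4] = [3,4] − [1,4] + [1,3].
The resulting 6×4 matrix has rank 3, and its Smith normal form has invariant factors (1,1,1).

Boundary ∂_3: C_3 → C_2 sends each 3-simplex σ to the alternating sum Σ_i (−1)^i (σ with its i-th vertex removed). For instance
  ∂[1,2,3,4] = [2,3,4] − [1,3,4] + [1,2,4] − [1,2,3].
This gives a 4×1 integer matrix of rank 1; reducing to Smith normal form yields diagonal entries (1).

Now H_k = ker ∂_k / im ∂_{k+1}, so:

  H_0: rank C_0 − rank ∂_1 = 4 − 3 = 1, and the invariant factors of ∂_1 are all 1, so H_0 = Z.
  H_1: rank ker ∂_1 − rank ∂_2 = (6 − 3) − 3 = 0, and the invariant factors of ∂_2 are all 1, so H_1 = 0.
  H_2: rank ker ∂_2 − rank ∂_3 = (4 − 3) − 1 = 0, and the invariant factors of ∂_3 are all 1, so H_2 = 0.
  H_3: rank ker ∂_3 − rank ∂_4 = (1 − 1) − 0 = 0, and there is no ∂_4, so H_3 = 0.

(K is a triangulation of the 3-simplex.)

H_0 ≅ Z,  H_1 = 0,  H_2 = 0,  H_3 = 0.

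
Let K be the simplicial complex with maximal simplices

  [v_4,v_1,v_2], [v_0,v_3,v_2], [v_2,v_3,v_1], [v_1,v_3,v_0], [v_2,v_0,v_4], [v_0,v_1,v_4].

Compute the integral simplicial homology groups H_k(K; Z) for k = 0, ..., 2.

H_0 ≅ Z,  H_1 = 0,  H_2 ≅ Z.

Take the total order v_0 < v_1 < v_2 < v_3 < v_4 on the vertex set. Then K (dimension 2) consists of the simplices:

  0-simplices (5): [v_0], [v_1], [v_2], [v_3], [v_4]
  1-simplices (9): [v_0,v_1], [v_0,v_2], [v_0,v_3], [v_0,v_4], [v_1,v_2], [v_1,v_3], [v_1,v_4], [v_2,v_3], [v_2,v_4]
  2-simplices (6): [v_0,v_1,v_3], [v_0,v_1,v_4], [v_0,v_2,v_3], [v_0,v_2,v_4], [v_1,v_2,v_3], [v_1,v_2,v_4]

Hence C_0 ≅ Z^5, C_1 ≅ Z^9, C_2 ≅ Z^6.

∂_1: C_1 → C_0 sends each edge [p,q] (with p < q) to q − p.
The resulting 5×9 matrix has rank 4, and its Smith normal form has invariant factors (1,1,1,1).

The boundary map ∂_2: C_2 → C_1 acts by ∂[p,q,r] = [q,r] − [p,r] + [p,q]. For instance
  ∂[v_1,v_2,v_4] = [v_2,v_4] − [v_1,v_4] + [v_1,v_2],
  ∂[v_1,v_2,v_3] = [v_2,v_3] − [v_1,v_3] + [v_1,v_2].
The 9×6 boundary matrix has rank 5 and Smith normal form diag(1,1,1,1,1).

Computing H_k = (kernel of ∂_k) / (image of ∂_{k+1}):

  H_0: rank C_0 − rank ∂_1 = 5 − 4 = 1, and the invariant factors of ∂_1 are all 1, so H_0 = Z.
  H_1: rank ker ∂_1 − rank ∂_2 = (9 − 4) − 5 = 0, and the invariant factors of ∂_2 are all 1, so H_1 = 0.
  H_2: rank ker ∂_2 − rank ∂_3 = (6 − 5) − 0 = 1, and there is no ∂_3, so H_2 = Z.

As a check, the Euler characteristic is 5 − 9 + 6 = 2, which agrees with 1 − 0 + 1 = 2.
(K is a triangulation of the 2-sphere S^2.)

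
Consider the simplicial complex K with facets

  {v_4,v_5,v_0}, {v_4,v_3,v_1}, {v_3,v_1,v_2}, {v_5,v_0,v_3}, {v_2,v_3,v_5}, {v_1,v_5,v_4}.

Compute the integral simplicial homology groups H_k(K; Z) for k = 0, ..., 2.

H_0 = Z,  H_1 = Z,  H_2 = 0.

Order the vertices as v_0 < v_1 < v_2 < v_3 < v_4 < v_5. Listing each simplex with vertices in this order, K has dimension 2 with simplices:

  0-simplices (6): [v_0], [v_1], [v_2], [v_3], [v_4], [v_5]
  1-simplices (12): [v_0,v_3], [v_0,v_4], [v_0,v_5], [v_1,v_2], [v_1,v_3], [v_1,v_4], [v_1,v_5], [v_2,v_3], [v_2,v_5], [v_3,v_4], [v_3,v_5], [v_4,v_5]
  2-simplices (6): [v_0,v_3,v_5], [v_0,v_4,v_5], [v_1,v_2,v_3], [v_1,v_3,v_4], [v_1,v_4,v_5], [v_2,v_3,v_5]

so the chain groups are C_0 ≅ Z^6, C_1 ≅ Z^12, C_2 ≅ Z^6.

Boundary ∂_1: C_1 → C_0 maps an edge to its endpoints' difference, ∂[p,q] = q − p.
The resulting 6×12 matrix has rank 5, and its Smith normal form has invariant factors (1,1,1,1,1).

Boundary ∂_2: C_2 → C_1 acts by ∂[p,q,r] = [q,r] − [p,r] + [p,q]. For instance
  ∂[v_1,v_3,v_4] = [v_3,v_4] − [v_1,v_4] + [v_1,v_3],
  ∂[v_0,v_4,v_5] = [v_4,v_5] − [v_0,v_5] + [v_0,v_4].
The 12×6 boundary matrix has rank 6 and Smith normal form diag(1,1,1,1,1,1).

From H_k ≅ ker(∂_k) / im(∂_{k+1}) we obtain:

  H_0: rank C_0 − rank ∂_1 = 6 − 5 = 1, and the invariant factors of ∂_1 are all 1, so H_0 ≅ Z.
  H_1: rank ker ∂_1 − rank ∂_2 = (12 − 5) − 6 = 1, and the invariant factors of ∂_2 are all 1, so H_1 ≅ Z.
  H_2: rank ker ∂_2 − rank ∂_3 = (6 − 6) − 0 = 0, and there is no ∂_3, so H_2 ≅ 0.

As a check, the Euler characteristic is 6 − 12 + 6 = 0, which agrees with 1 − 1 + 0 = 0.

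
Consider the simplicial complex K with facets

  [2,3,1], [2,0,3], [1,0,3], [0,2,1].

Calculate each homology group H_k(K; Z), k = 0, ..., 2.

Fix the vertex order 0 < 1 < 2 < 3 and write every simplex with vertices in increasing order. Then dim K = 2 and the simplices of K are:

  0-simplices (4): [0], [1], [2], [3]
  1-simplices (6): [0,1], [0,2], [0,3], [1,2], [1,3], [2,3]
  2-simplices (4): [0,1,2], [0,1,3], [0,2,3], [1,2,3]

so the chain groups are C_0 ≅ Z^4, C_1 ≅ Z^6, C_2 ≅ Z^4.

Boundary ∂_1: C_1 → C_0 is given by ∂[p,q] = [q] − [p]. For instance
  ∂[0,2] = [2] − [0].
The resulting 4×6 matrix has rank 3, and its Smith normal form has invariant factors (1,1,1).

∂_2: C_2 → C_1 maps a triangle to the signed sum of its edges. For instance
  ∂[0,1,2] = [1,2] − [0,2] + [0,1],
  ∂[0,1,3] = [1,3] − [0,3] + [0,1].
The 6×4 boundary matrix has rank 3 and Smith normal form diag(1,1,1).

Computing H_k = (kernel of ∂_k) / (image of ∂_{k+1}):

  H_0: rank C_0 − rank ∂_1 = 4 − 3 = 1, and the invariant factors of ∂_1 are all 1, so H_0 ≅ Z.
  H_1: rank ker ∂_1 − rank ∂_2 = (6 − 3) − 3 = 0, and the invariant factors of ∂_2 are all 1, so H_1 ≅ 0.
  H_2: rank ker ∂_2 − rank ∂_3 = (4 − 3) − 0 = 1, and there is no ∂_3, so H_2 ≅ Z.

H_0 = Z,  H_1 = 0,  H_2 = Z.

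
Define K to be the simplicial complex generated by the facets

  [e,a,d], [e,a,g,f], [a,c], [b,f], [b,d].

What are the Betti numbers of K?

b_0 = 1, b_1 = 1, b_2 = 0, b_3 = 0.

Fix the vertex order a < b < c < d < e < f < g and write every simplex with vertices in increasing order. Then dim K = 3 and the simplices of K are:

  0-simplices (7): a, b, c, d, e, f, g
  1-simplices (11): ac, ad, ae, af, ag, bd, bf, de, ef, eg, fg
  2-simplices (5): ade, aef, aeg, afg, efg
  3-simplices (1): aefg

so the chain groups are C_0 ≅ Z^7, C_1 ≅ Z^11, C_2 ≅ Z^5, C_3 ≅ Z^1.

∂_1: C_1 → C_0 sends each edge [p,q] (with p < q) to q − p. For instance
  ∂ae = e − a.
The resulting 7×11 matrix has rank 6, and its Smith normal form has invariant factors (1,1,1,1,1,1).

∂_2: C_2 → C_1 acts by ∂[p,q,r] = [q,r] − [p,r] + [p,q]. For instance
  ∂aeg = eg − ag + ae,
  ∂ade = de − ae + ad.
The resulting 11×5 matrix has rank 4, and its Smith normal form has invariant factors (1,1,1,1).

∂_3: C_3 → C_2 sends each 3-simplex σ to the alternating sum Σ_i (−1)^i (σ with its i-th vertex removed). For instance
  ∂aefg = efg − afg + aeg − aef.
As a 5×1 matrix over Z this has rank 1, with invariant factors (1).

Reading off H_k = ker ∂_k / im ∂_{k+1}:

  H_0: rank C_0 − rank ∂_1 = 7 − 6 = 1, and the invariant factors of ∂_1 are all 1, so H_0 ≅ Z.
  H_1: rank ker ∂_1 − rank ∂_2 = (11 − 6) − 4 = 1, and the invariant factors of ∂_2 are all 1, so H_1 ≅ Z.
  H_2: rank ker ∂_2 − rank ∂_3 = (5 − 4) − 1 = 0, and the invariant factors of ∂_3 are all 1, so H_2 ≅ 0.
  H_3: rank ker ∂_3 − rank ∂_4 = (1 − 1) − 0 = 0, and there is no ∂_4, so H_3 ≅ 0.

As a check, the Euler characteristic is 7 − 11 + 5 − 1 = 0, which agrees with 1 − 1 + 0 − 0 = 0.

Hence the Betti numbers are b_0 = 1, b_1 = 1, b_2 = 0, b_3 = 0.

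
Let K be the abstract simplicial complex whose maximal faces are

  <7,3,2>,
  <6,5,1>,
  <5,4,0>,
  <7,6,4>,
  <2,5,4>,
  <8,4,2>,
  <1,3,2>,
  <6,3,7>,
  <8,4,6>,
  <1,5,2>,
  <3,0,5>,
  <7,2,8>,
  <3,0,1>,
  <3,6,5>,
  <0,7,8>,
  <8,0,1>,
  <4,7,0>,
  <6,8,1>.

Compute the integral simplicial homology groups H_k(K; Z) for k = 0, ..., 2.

H_0 = Z,  H_1 = Z ⊕ Z_2,  H_2 = 0.

Order the vertices as 0 < 1 < 2 < 3 < 4 < 5 < 6 < 7 < 8. Listing each simplex with vertices in this order, K has dimension 2 with simplices:

  0-simplices (9): [0], [1], [2], [3], [4], [5], [6], [7], [8]
  1-simplices (27): (27 of them)
  2-simplices (18): [0,1,3], [0,1,8], [0,3,5], [0,4,5], [0,4,7], [0,7,8], [1,2,3], [1,2,5], [1,5,6], [1,6,8], [2,3,7], [2,4,5], [2,4,8], [2,7,8], [3,5,6], [3,6,7], [4,6,7], [4,6,8]

giving chain groups C_0 ≅ Z^9, C_1 ≅ Z^27, C_2 ≅ Z^18.

Boundary ∂_1: C_1 → C_0 sends each edge [p,q] (with p < q) to q − p. For instance
  ∂[7,8] = [8] − [7].
The 9×27 boundary matrix has rank 8 and Smith normal form diag(1,1,1,1,1,1,1,1).

∂_2: C_2 → C_1 acts by ∂[p,q,r] = [q,r] − [p,r] + [p,q]. For instance
  ∂[2,7,8] = [7,8] − [2,8] + [2,7],
  ∂[1,6,8] = [6,8] − [1,8] + [1,6].
As a 27×18 matrix over Z this has rank 18, with invariant factors (1,1,1,1,1,1,1,1,1,1,1,1,1,1,1,1,1,2).

Now H_k = ker ∂_k / im ∂_{k+1}, so:

  H_0: rank C_0 − rank ∂_1 = 9 − 8 = 1, and the invariant factors of ∂_1 are all 1, so H_0 ≅ Z.
  H_1: rank ker ∂_1 − rank ∂_2 = (27 − 8) − 18 = 1, and ∂_2 has invariant factor 2 > 1, so H_1 ≅ Z ⊕ Z_2.
  H_2: rank ker ∂_2 − rank ∂_3 = (18 − 18) − 0 = 0, and there is no ∂_3, so H_2 ≅ 0.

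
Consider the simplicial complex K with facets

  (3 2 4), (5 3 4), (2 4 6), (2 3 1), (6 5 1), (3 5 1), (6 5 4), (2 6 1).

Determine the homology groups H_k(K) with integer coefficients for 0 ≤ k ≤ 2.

H_0 = Z,  H_1 = 0,  H_2 = Z.

We work with the vertex ordering 1 < 2 < 3 < 4 < 5 < 6. The simplices of K, each written with vertices in increasing order, are:

  0-simplices (6): [1], [2], [3], [4], [5], [6]
  1-simplices (12): [1,2], [1,3], [1,5], [1,6], [2,3], [2,4], [2,6], [3,4], [3,5], [4,5], [4,6], [5,6]
  2-simplices (8): [1,2,3], [1,2,6], [1,3,5], [1,5,6], [2,3,4], [2,4,6], [3,4,5], [4,5,6]

Hence C_0 ≅ Z^6, C_1 ≅ Z^12, C_2 ≅ Z^8.

Boundary ∂_1: C_1 → C_0 sends each edge [p,q] (with p < q) to q − p. For instance
  ∂[1,2] = [2] − [1].
This gives a 6×12 integer matrix of rank 5; reducing to Smith normal form yields diagonal entries (1,1,1,1,1).

Boundary ∂_2: C_2 → C_1 maps a triangle to the signed sum of its edges. For instance
  ∂[1,5,6] = [5,6] − [1,6] + [1,5],
  ∂[3,4,5] = [4,5] − [3,5] + [3,4].
The resulting 12×8 matrix has rank 7, and its Smith normal form has invariant factors (1,1,1,1,1,1,1).

From H_k ≅ ker(∂_k) / im(∂_{k+1}) we obtain:

  H_0: rank C_0 − rank ∂_1 = 6 − 5 = 1, and the invariant factors of ∂_1 are all 1, so H_0 = Z.
  H_1: rank ker ∂_1 − rank ∂_2 = (12 − 5) − 7 = 0, and the invariant factors of ∂_2 are all 1, so H_1 = 0.
  H_2: rank ker ∂_2 − rank ∂_3 = (8 − 7) − 0 = 1, and there is no ∂_3, so H_2 = Z.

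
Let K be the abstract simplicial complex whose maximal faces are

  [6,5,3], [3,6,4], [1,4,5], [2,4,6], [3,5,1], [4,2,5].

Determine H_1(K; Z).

H_1 ≅ Z.

Take the total order 1 < 2 < 3 < 4 < 5 < 6 on the vertex set. Then K (dimension 2) consists of the simplices:

  0-simplices (6): [1], [2], [3], [4], [5], [6]
  1-simplices (12): [1,3], [1,4], [1,5], [2,4], [2,5], [2,6], [3,4], [3,5], [3,6], [4,5], [4,6], [5,6]
  2-simplices (6): [1,3,5], [1,4,5], [2,4,5], [2,4,6], [3,4,6], [3,5,6]

so the chain groups are C_0 ≅ Z^6, C_1 ≅ Z^12, C_2 ≅ Z^6.

∂_1: C_1 → C_0 is given by ∂[p,q] = [q] − [p].
As a 6×12 matrix over Z this has rank 5, with invariant factors (1,1,1,1,1).

Boundary ∂_2: C_2 → C_1 maps a triangle to the signed sum of its edges. For instance
  ∂[1,3,5] = [3,5] − [1,5] + [1,3],
  ∂[1,4,5] = [4,5] − [1,5] + [1,4].
This gives a 12×6 integer matrix of rank 6; reducing to Smith normal form yields diagonal entries (1,1,1,1,1,1).

Reading off H_k = ker ∂_k / im ∂_{k+1}:

  H_1: rank ker ∂_1 − rank ∂_2 = (12 − 5) − 6 = 1, and the invariant factors of ∂_2 are all 1, so H_1 ≅ Z.

(K is a triangulation of the cylinder S^1 x I.)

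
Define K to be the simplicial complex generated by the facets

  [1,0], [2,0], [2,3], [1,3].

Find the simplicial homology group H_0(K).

We work with the vertex ordering 0 < 1 < 2 < 3. The simplices of K, each written with vertices in increasing order, are:

  0-simplices (4): [0], [1], [2], [3]
  1-simplices (4): [0,1], [0,2], [1,3], [2,3]

so the chain groups are C_0 ≅ Z^4, C_1 ≅ Z^4.

∂_1: C_1 → C_0 is given by ∂[p,q] = [q] − [p].
The 4×4 boundary matrix has rank 3 and Smith normal form diag(1,1,1).

Now H_k = ker ∂_k / im ∂_{k+1}, so:

  H_0: rank C_0 − rank ∂_1 = 4 − 3 = 1, and the invariant factors of ∂_1 are all 1, so H_0 ≅ Z.

H_0 = Z.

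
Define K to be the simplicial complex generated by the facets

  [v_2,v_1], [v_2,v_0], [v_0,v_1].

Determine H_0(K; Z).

Order the vertices as v_0 < v_1 < v_2. Listing each simplex with vertices in this order, K has dimension 1 with simplices:

  0-simplices (3): [v_0], [v_1], [v_2]
  1-simplices (3): [v_0,v_1], [v_0,v_2], [v_1,v_2]

so the chain groups are C_0 ≅ Z^3, C_1 ≅ Z^3.

The boundary map ∂_1: C_1 → C_0 is given by ∂[p,q] = [q] − [p].
As a 3×3 matrix over Z this has rank 2, with invariant factors (1,1).

Computing H_k = (kernel of ∂_k) / (image of ∂_{k+1}):

  H_0: rank C_0 − rank ∂_1 = 3 − 2 = 1, and the invariant factors of ∂_1 are all 1, so H_0 = Z.

H_0 ≅ Z.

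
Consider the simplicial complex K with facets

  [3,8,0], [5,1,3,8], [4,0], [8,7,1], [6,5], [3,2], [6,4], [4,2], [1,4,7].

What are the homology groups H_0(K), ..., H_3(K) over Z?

We work with the vertex ordering 0 < 1 < 2 < 3 < 4 < 5 < 6 < 7 < 8. The simplices of K, each written with vertices in increasing order, are:

  0-simplices (9): [0], [1], [2], [3], [4], [5], [6], [7], [8]
  1-simplices (17): [0,3], [0,4], [0,8], [1,3], [1,4], [1,5], [1,7], [1,8], [2,3], [2,4], [3,5], [3,8], [4,6], [4,7], [5,6], [5,8], [7,8]
  2-simplices (7): [0,3,8], [1,3,5], [1,3,8], [1,4,7], [1,5,8], [1,7,8], [3,5,8]
  3-simplices (1): [1,3,5,8]

so the chain groups are C_0 ≅ Z^9, C_1 ≅ Z^17, C_2 ≅ Z^7, C_3 ≅ Z^1.

The boundary map ∂_1: C_1 → C_0 maps an edge to its endpoints' difference, ∂[p,q] = q − p. For instance
  ∂[4,6] = [6] − [4].
The 9×17 boundary matrix has rank 8 and Smith normal form diag(1,1,1,1,1,1,1,1).

Boundary ∂_2: C_2 → C_1 maps a triangle to the signed sum of its edges. For instance
  ∂[1,7,8] = [7,8] − [1,8] + [1,7],
  ∂[3,5,8] = [5,8] − [3,8] + [3,5].
The resulting 17×7 matrix has rank 6, and its Smith normal form has invariant factors (1,1,1,1,1,1).

∂_3: C_3 → C_2 sends each 3-simplex σ to the alternating sum Σ_i (−1)^i (σ with its i-th vertex removed). For instance
  ∂[1,3,5,8] = [3,5,8] − [1,5,8] + [1,3,8] − [1,3,5].
As a 7×1 matrix over Z this has rank 1, with invariant factors (1).

From H_k ≅ ker(∂_k) / im(∂_{k+1}) we obtain:

  H_0: rank C_0 − rank ∂_1 = 9 − 8 = 1, and the invariant factors of ∂_1 are all 1, so H_0 = Z.
  H_1: rank ker ∂_1 − rank ∂_2 = (17 − 8) − 6 = 3, and the invariant factors of ∂_2 are all 1, so H_1 = Z^3.
  H_2: rank ker ∂_2 − rank ∂_3 = (7 − 6) − 1 = 0, and the invariant factors of ∂_3 are all 1, so H_2 = 0.
  H_3: rank ker ∂_3 − rank ∂_4 = (1 − 1) − 0 = 0, and there is no ∂_4, so H_3 = 0.

H_0 ≅ Z,  H_1 ≅ Z^3,  H_2 = 0,  H_3 = 0.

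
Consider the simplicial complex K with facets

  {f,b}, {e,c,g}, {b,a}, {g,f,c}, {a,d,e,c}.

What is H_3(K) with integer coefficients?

H_3 = 0.

K has 7 vertices, 12 edges, 6 triangles, 1 3-simplex.
rank ∂_3 = 1, rank ∂_4 = 0 ⇒ b_3 = 1 − 1 − 0 = 0. So H_3 ≅ 0.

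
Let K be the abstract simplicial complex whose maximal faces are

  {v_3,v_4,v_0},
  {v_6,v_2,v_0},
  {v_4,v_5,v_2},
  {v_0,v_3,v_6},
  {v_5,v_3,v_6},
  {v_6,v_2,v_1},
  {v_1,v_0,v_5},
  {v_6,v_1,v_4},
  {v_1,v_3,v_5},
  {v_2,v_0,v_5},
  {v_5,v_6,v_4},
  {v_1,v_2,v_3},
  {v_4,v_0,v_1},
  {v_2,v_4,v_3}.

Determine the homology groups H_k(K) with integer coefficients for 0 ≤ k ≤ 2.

H_0 ≅ Z,  H_1 ≅ Z^2,  H_2 ≅ Z.

K has 7 vertices, 21 edges, 14 triangles.
rank ∂_0 = 0, rank ∂_1 = 6 ⇒ b_0 = 7 − 0 − 6 = 1; all invariant factors of ∂_1 are 1 so no torsion. So H_0 = Z.
rank ∂_1 = 6, rank ∂_2 = 13 ⇒ b_1 = 21 − 6 − 13 = 2; all invariant factors of ∂_2 are 1 so no torsion. So H_1 = Z^2.
rank ∂_2 = 13, rank ∂_3 = 0 ⇒ b_2 = 14 − 13 − 0 = 1. So H_2 = Z.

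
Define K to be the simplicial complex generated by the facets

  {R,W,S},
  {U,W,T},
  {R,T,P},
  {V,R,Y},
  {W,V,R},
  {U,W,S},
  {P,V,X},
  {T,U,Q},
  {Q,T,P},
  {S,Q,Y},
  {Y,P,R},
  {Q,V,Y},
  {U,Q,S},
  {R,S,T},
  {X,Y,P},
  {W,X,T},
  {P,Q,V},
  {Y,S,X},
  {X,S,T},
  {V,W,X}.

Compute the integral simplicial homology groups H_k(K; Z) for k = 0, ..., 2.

We work with the vertex ordering P < Q < R < S < T < U < V < W < X < Y. The simplices of K, each written with vertices in increasing order, are:

  0-simplices (10): P, Q, R, S, T, U, V, W, X, Y
  1-simplices (30): PQ, PR, PT, PV, PX, PY, QS, QT, QU, QV, QY, RS, RT, RV, RW, RY, ST, SU, SW, SX, SY, TU, TW, TX, UW, VW, VX, VY, WX, XY
  2-simplices (20): PQT, PQV, PRT, PRY, PVX, PXY, QSU, QSY, QTU, QVY, RST, RSW, RVW, RVY, STX, SUW, SXY, TUW, TWX, VWX

Hence C_0 ≅ Z^10, C_1 ≅ Z^30, C_2 ≅ Z^20.

Boundary ∂_1: C_1 → C_0 is given by ∂[p,q] = [q] − [p].
The 10×30 boundary matrix has rank 9 and Smith normal form diag(1,1,1,1,1,1,1,1,1).

Boundary ∂_2: C_2 → C_1 maps a triangle to the signed sum of its edges. For instance
  ∂QVY = VY − QY + QV,
  ∂PQT = QT − PT + PQ.
As a 30×20 matrix over Z this has rank 20, with invariant factors (1,1,1,1,1,1,1,1,1,1,1,1,1,1,1,1,1,1,1,2).

Reading off H_k = ker ∂_k / im ∂_{k+1}:

  H_0: rank C_0 − rank ∂_1 = 10 − 9 = 1, and the invariant factors of ∂_1 are all 1, so H_0 ≅ Z.
  H_1: rank ker ∂_1 − rank ∂_2 = (30 − 9) − 20 = 1, and ∂_2 has invariant factor 2 > 1, so H_1 ≅ Z ⊕ Z/2Z.
  H_2: rank ker ∂_2 − rank ∂_3 = (20 − 20) − 0 = 0, and there is no ∂_3, so H_2 ≅ 0.

As a check, the Euler characteristic is 10 − 30 + 20 = 0, which agrees with 1 − 1 + 0 = 0.
(K is a triangulation of the Klein bottle.)

H_0 ≅ Z,  H_1 ≅ Z ⊕ Z/2Z,  H_2 = 0.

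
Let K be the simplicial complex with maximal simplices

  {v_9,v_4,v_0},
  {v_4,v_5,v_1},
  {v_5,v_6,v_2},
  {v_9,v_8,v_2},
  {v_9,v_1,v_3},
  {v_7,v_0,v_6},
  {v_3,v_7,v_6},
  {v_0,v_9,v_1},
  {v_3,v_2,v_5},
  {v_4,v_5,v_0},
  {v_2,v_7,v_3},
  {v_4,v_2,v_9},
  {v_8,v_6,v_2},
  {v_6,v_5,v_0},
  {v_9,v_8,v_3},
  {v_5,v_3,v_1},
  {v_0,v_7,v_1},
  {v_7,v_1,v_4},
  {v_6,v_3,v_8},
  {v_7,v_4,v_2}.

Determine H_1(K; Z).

Take the total order v_0 < v_1 < v_2 < v_3 < v_4 < v_5 < v_6 < v_7 < v_8 < v_9 on the vertex set. Then K (dimension 2) consists of the simplices:

  0-simplices (10): [v_0], [v_1], [v_2], [v_3], [v_4], [v_5], [v_6], [v_7], [v_8], [v_9]
  1-simplices (30): (30 of them)
  2-simplices (20): (20 of them)

Hence C_0 ≅ Z^10, C_1 ≅ Z^30, C_2 ≅ Z^20.

The boundary map ∂_1: C_1 → C_0 is given by ∂[p,q] = [q] − [p]. For instance
  ∂[v_2,v_5] = [v_5] − [v_2].
The resulting 10×30 matrix has rank 9, and its Smith normal form has invariant factors (1,1,1,1,1,1,1,1,1).

∂_2: C_2 → C_1 maps a triangle to the signed sum of its edges. For instance
  ∂[v_3,v_8,v_9] = [v_8,v_9] − [v_3,v_9] + [v_3,v_8],
  ∂[v_2,v_4,v_7] = [v_4,v_7] − [v_2,v_7] + [v_2,v_4].
This gives a 30×20 integer matrix of rank 20; reducing to Smith normal form yields diagonal entries (1,1,1,1,1,1,1,1,1,1,1,1,1,1,1,1,1,1,1,2).

Reading off H_k = ker ∂_k / im ∂_{k+1}:

  H_1: rank ker ∂_1 − rank ∂_2 = (30 − 9) − 20 = 1, and ∂_2 has invariant factor 2 > 1, so H_1 = Z × Z/2.

H_1 ≅ Z × Z/2.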